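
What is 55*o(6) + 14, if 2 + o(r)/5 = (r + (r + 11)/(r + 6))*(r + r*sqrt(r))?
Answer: 23403/2 + 24475*sqrt(6)/2 ≈ 41677.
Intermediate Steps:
o(r) = -10 + 5*(r + r**(3/2))*(r + (11 + r)/(6 + r)) (o(r) = -10 + 5*((r + (r + 11)/(r + 6))*(r + r*sqrt(r))) = -10 + 5*((r + (11 + r)/(6 + r))*(r + r**(3/2))) = -10 + 5*((r + r**(3/2))*(r + (11 + r)/(6 + r))) = -10 + 5*(r + r**(3/2))*(r + (11 + r)/(6 + r)))
55*o(6) + 14 = 55*(5*(-12 + 6**3 + 6**(7/2) + 7*6**2 + 7*6**(5/2) + 9*6 + 11*6**(3/2))/(6 + 6)) + 14 = 55*(5*(-12 + 216 + 216*sqrt(6) + 7*36 + 7*(36*sqrt(6)) + 54 + 11*(6*sqrt(6)))/12) + 14 = 55*(5*(1/12)*(-12 + 216 + 216*sqrt(6) + 252 + 252*sqrt(6) + 54 + 66*sqrt(6))) + 14 = 55*(5*(1/12)*(510 + 534*sqrt(6))) + 14 = 55*(425/2 + 445*sqrt(6)/2) + 14 = (23375/2 + 24475*sqrt(6)/2) + 14 = 23403/2 + 24475*sqrt(6)/2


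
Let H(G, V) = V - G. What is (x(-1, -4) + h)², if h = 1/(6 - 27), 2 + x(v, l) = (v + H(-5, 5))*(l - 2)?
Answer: 1385329/441 ≈ 3141.3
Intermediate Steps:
x(v, l) = -2 + (-2 + l)*(10 + v) (x(v, l) = -2 + (v + (5 - 1*(-5)))*(l - 2) = -2 + (v + (5 + 5))*(-2 + l) = -2 + (v + 10)*(-2 + l) = -2 + (10 + v)*(-2 + l) = -2 + (-2 + l)*(10 + v))
h = -1/21 (h = 1/(-21) = -1/21 ≈ -0.047619)
(x(-1, -4) + h)² = ((-22 - 2*(-1) + 10*(-4) - 4*(-1)) - 1/21)² = ((-22 + 2 - 40 + 4) - 1/21)² = (-56 - 1/21)² = (-1177/21)² = 1385329/441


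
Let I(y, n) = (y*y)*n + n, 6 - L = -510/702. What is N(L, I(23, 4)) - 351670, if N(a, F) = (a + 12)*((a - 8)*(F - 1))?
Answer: -423521327/1053 ≈ -4.0220e+5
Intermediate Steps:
L = 787/117 (L = 6 - (-510)/702 = 6 - 1*(-85/117) = 6 + 85/117 = 787/117 ≈ 6.7265)
I(y, n) = n + n*y² (I(y, n) = y²*n + n = n*y² + n = n + n*y²)
N(a, F) = (-1 + F)*(-8 + a)*(12 + a) (N(a, F) = (12 + a)*((-8 + a)*(-1 + F)) = (12 + a)*((-1 + F)*(-8 + a)) = (-1 + F)*(-8 + a)*(12 + a))
N(L, I(23, 4)) - 351670 = (96 - (787/117)² - 384*(1 + 23²) - 4*787/117 + (4*(1 + 23²))*(787/117)² + 4*(4*(1 + 23²))*(787/117)) - 351670 = (96 - 1*619369/13689 - 384*(1 + 529) - 3148/117 + (4*(1 + 529))*(619369/13689) + 4*(4*(1 + 529))*(787/117)) - 351670 = (96 - 619369/13689 - 384*530 - 3148/117 + (4*530)*(619369/13689) + 4*(4*530)*(787/117)) - 351670 = (96 - 619369/13689 - 96*2120 - 3148/117 + 2120*(619369/13689) + 4*2120*(787/117)) - 351670 = (96 - 619369/13689 - 203520 - 3148/117 + 1313062280/13689 + 6673760/117) - 351670 = -53212817/1053 - 351670 = -423521327/1053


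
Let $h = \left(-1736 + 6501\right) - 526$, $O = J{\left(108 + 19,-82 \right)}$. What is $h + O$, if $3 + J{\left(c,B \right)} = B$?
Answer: $4154$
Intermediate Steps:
$J{\left(c,B \right)} = -3 + B$
$O = -85$ ($O = -3 - 82 = -85$)
$h = 4239$ ($h = 4765 - 526 = 4239$)
$h + O = 4239 - 85 = 4154$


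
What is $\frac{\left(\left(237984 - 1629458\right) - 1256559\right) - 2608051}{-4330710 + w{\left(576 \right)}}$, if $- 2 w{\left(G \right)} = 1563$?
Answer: $\frac{3504056}{2887661} \approx 1.2135$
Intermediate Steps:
$w{\left(G \right)} = - \frac{1563}{2}$ ($w{\left(G \right)} = \left(- \frac{1}{2}\right) 1563 = - \frac{1563}{2}$)
$\frac{\left(\left(237984 - 1629458\right) - 1256559\right) - 2608051}{-4330710 + w{\left(576 \right)}} = \frac{\left(\left(237984 - 1629458\right) - 1256559\right) - 2608051}{-4330710 - \frac{1563}{2}} = \frac{\left(-1391474 - 1256559\right) - 2608051}{- \frac{8662983}{2}} = \left(-2648033 - 2608051\right) \left(- \frac{2}{8662983}\right) = \left(-5256084\right) \left(- \frac{2}{8662983}\right) = \frac{3504056}{2887661}$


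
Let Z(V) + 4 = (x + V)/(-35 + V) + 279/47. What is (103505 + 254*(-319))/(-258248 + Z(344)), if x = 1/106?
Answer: -11535008934/132517363385 ≈ -0.087045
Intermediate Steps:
x = 1/106 ≈ 0.0094340
Z(V) = 91/47 + (1/106 + V)/(-35 + V) (Z(V) = -4 + ((1/106 + V)/(-35 + V) + 279/47) = -4 + (279/47 + (1/106 + V)/(-35 + V)) = 91/47 + (1/106 + V)/(-35 + V))
(103505 + 254*(-319))/(-258248 + Z(344)) = (103505 + 254*(-319))/(-258248 + 3*(-112521 + 4876*344)/(4982*(-35 + 344))) = (103505 - 81026)/(-258248 + (3/4982)*(-112521 + 1677344)/309) = 22479/(-258248 + (3/4982)*(1/309)*1564823) = 22479/(-258248 + 1564823/513146) = 22479/(-132517363385/513146) = 22479*(-513146/132517363385) = -11535008934/132517363385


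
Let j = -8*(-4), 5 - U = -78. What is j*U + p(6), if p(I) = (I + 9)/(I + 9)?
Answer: 2657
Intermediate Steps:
U = 83 (U = 5 - 1*(-78) = 5 + 78 = 83)
p(I) = 1 (p(I) = (9 + I)/(9 + I) = 1)
j = 32
j*U + p(6) = 32*83 + 1 = 2656 + 1 = 2657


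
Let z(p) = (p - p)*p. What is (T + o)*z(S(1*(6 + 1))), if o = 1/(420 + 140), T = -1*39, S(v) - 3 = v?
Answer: 0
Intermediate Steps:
S(v) = 3 + v
T = -39
z(p) = 0 (z(p) = 0*p = 0)
o = 1/560 ≈ 0.0017857
(T + o)*z(S(1*(6 + 1))) = (-39 + 1/560)*0 = -21839/560*0 = 0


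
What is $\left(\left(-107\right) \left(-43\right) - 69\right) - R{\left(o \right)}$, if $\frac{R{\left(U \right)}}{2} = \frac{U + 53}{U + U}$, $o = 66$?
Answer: $\frac{298993}{66} \approx 4530.2$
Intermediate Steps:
$R{\left(U \right)} = \frac{53 + U}{U}$ ($R{\left(U \right)} = 2 \frac{U + 53}{U + U} = 2 \frac{53 + U}{2 U} = \frac{53 + U}{U}$)
$\left(\left(-107\right) \left(-43\right) - 69\right) - R{\left(o \right)} = \left(\left(-107\right) \left(-43\right) - 69\right) - \frac{53 + 66}{66} = \left(4601 - 69\right) - \frac{1}{66} \cdot 119 = 4532 - \frac{119}{66} = \frac{298993}{66}$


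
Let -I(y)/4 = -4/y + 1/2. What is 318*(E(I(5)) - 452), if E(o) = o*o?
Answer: -3581952/25 ≈ -1.4328e+5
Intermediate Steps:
I(y) = -2 + 16/y (I(y) = -4*(-4/y + 1/2) = -4*(-4/y + 1*(½)) = -4*(-4/y + ½) = -4*(½ - 4/y) = -2 + 16/y)
E(o) = o²
318*(E(I(5)) - 452) = 318*((-2 + 16/5)² - 452) = 318*((6/5)² - 452) = 318*(36/25 - 452) = 318*(-11264/25) = -3581952/25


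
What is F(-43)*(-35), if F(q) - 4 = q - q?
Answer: -140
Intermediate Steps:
F(q) = 4 (F(q) = 4 + (q - q) = 4 + 0 = 4)
F(-43)*(-35) = 4*(-35) = -140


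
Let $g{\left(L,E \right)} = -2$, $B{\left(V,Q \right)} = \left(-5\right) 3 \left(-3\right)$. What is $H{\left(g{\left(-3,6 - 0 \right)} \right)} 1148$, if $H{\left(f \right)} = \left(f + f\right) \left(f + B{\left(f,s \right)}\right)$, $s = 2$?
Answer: $-197456$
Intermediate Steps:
$B{\left(V,Q \right)} = 45$ ($B{\left(V,Q \right)} = \left(-15\right) \left(-3\right) = 45$)
$H{\left(f \right)} = 2 f \left(45 + f\right)$ ($H{\left(f \right)} = \left(f + f\right) \left(f + 45\right) = 2 f \left(45 + f\right)$)
$H{\left(g{\left(-3,6 - 0 \right)} \right)} 1148 = 2 \left(-2\right) \left(45 - 2\right) 1148 = 2 \left(-2\right) 43 \cdot 1148 = \left(-172\right) 1148 = -197456$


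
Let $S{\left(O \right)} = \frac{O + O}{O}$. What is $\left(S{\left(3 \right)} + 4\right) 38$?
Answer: $228$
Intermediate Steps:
$S{\left(O \right)} = 2$ ($S{\left(O \right)} = \frac{2 O}{O} = 2$)
$\left(S{\left(3 \right)} + 4\right) 38 = \left(2 + 4\right) 38 = 6 \cdot 38 = 228$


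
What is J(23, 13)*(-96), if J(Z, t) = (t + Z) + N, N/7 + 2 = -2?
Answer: -768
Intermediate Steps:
N = -28 (N = -14 + 7*(-2) = -14 - 14 = -28)
J(Z, t) = -28 + Z + t (J(Z, t) = (t + Z) - 28 = (Z + t) - 28 = -28 + Z + t)
J(23, 13)*(-96) = (-28 + 23 + 13)*(-96) = 8*(-96) = -768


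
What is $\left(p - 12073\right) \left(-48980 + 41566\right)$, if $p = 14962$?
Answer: $-21419046$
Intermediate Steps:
$\left(p - 12073\right) \left(-48980 + 41566\right) = \left(14962 - 12073\right) \left(-48980 + 41566\right) = 2889 \left(-7414\right) = -21419046$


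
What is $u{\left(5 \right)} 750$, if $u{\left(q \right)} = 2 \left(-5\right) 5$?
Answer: $-37500$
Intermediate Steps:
$u{\left(q \right)} = -50$ ($u{\left(q \right)} = \left(-10\right) 5 = -50$)
$u{\left(5 \right)} 750 = \left(-50\right) 750 = -37500$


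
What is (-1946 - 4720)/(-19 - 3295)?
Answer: 3333/1657 ≈ 2.0115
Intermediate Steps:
(-1946 - 4720)/(-19 - 3295) = -6666/(-3314) = -6666*(-1/3314) = 3333/1657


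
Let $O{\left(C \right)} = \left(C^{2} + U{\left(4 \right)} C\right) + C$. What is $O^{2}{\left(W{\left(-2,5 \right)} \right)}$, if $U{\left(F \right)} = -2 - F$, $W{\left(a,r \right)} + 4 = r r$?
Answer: $112896$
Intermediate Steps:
$W{\left(a,r \right)} = -4 + r^{2}$ ($W{\left(a,r \right)} = -4 + r r = -4 + r^{2}$)
$O{\left(C \right)} = C^{2} - 5 C$ ($O{\left(C \right)} = \left(C^{2} + \left(-2 - 4\right) C\right) + C = \left(C^{2} - 6 C\right) + C = C^{2} - 5 C$)
$O^{2}{\left(W{\left(-2,5 \right)} \right)} = \left(\left(-4 + 5^{2}\right) \left(-5 - \left(4 - 5^{2}\right)\right)\right)^{2} = \left(\left(-4 + 25\right) \left(-5 + \left(-4 + 25\right)\right)\right)^{2} = \left(21 \left(-5 + 21\right)\right)^{2} = \left(21 \cdot 16\right)^{2} = 336^{2} = 112896$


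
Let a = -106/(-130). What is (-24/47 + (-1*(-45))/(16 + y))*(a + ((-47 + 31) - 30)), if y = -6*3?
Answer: 6352731/6110 ≈ 1039.7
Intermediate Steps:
y = -18
a = 53/65 (a = -106*(-1/130) = 53/65 ≈ 0.81538)
(-24/47 + (-1*(-45))/(16 + y))*(a + ((-47 + 31) - 30)) = (-24/47 + (-1*(-45))/(16 - 18))*(53/65 + ((-47 + 31) - 30)) = (-24*1/47 + 45/(-2))*(53/65 + (-16 - 30)) = (-24/47 + 45*(-1/2))*(53/65 - 46) = (-24/47 - 45/2)*(-2937/65) = -2163/94*(-2937/65) = 6352731/6110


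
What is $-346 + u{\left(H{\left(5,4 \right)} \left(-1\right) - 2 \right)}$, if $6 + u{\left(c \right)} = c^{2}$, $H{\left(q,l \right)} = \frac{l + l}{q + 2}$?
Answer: $- \frac{16764}{49} \approx -342.12$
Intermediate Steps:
$H{\left(q,l \right)} = \frac{2 l}{2 + q}$
$u{\left(c \right)} = -6 + c^{2}$
$-346 + u{\left(H{\left(5,4 \right)} \left(-1\right) - 2 \right)} = -346 - \left(6 - \left(2 \cdot 4 \frac{1}{2 + 5} \left(-1\right) - 2\right)^{2}\right) = -346 - \left(6 - \left(2 \cdot 4 \cdot \frac{1}{7} \left(-1\right) - 2\right)^{2}\right) = -346 - \left(6 - \left(\frac{8}{7} \left(-1\right) - 2\right)^{2}\right) = -346 - \left(6 - \left(- \frac{8}{7} - 2\right)^{2}\right) = -346 - \left(6 - \left(- \frac{22}{7}\right)^{2}\right) = -346 + \left(-6 + \frac{484}{49}\right) = -346 + \frac{190}{49} = - \frac{16764}{49}$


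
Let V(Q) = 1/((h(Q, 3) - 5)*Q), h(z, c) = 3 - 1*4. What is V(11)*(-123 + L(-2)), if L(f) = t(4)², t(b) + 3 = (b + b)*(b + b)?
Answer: -1799/33 ≈ -54.515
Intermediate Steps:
h(z, c) = -1 (h(z, c) = 3 - 4 = -1)
t(b) = -3 + 4*b² (t(b) = -3 + (b + b)*(b + b) = -3 + (2*b)*(2*b) = -3 + 4*b²)
V(Q) = -1/(6*Q) (V(Q) = 1/((-1 - 5)*Q) = 1/((-6)*Q) = -1/(6*Q))
L(f) = 3721 (L(f) = (-3 + 4*4²)² = (-3 + 4*16)² = (-3 + 64)² = 61² = 3721)
V(11)*(-123 + L(-2)) = (-⅙/11)*(-123 + 3721) = -⅙*1/11*3598 = -1/66*3598 = -1799/33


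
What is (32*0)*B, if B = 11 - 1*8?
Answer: 0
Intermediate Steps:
B = 3 (B = 11 - 8 = 3)
(32*0)*B = (32*0)*3 = 0*3 = 0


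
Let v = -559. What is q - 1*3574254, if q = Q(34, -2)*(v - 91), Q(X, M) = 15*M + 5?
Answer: -3558004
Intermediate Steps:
Q(X, M) = 5 + 15*M
q = 16250 (q = (5 + 15*(-2))*(-559 - 91) = (5 - 30)*(-650) = -25*(-650) = 16250)
q - 1*3574254 = 16250 - 1*3574254 = 16250 - 3574254 = -3558004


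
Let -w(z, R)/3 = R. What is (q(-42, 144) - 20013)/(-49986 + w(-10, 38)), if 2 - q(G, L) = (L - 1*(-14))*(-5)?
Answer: 6407/16700 ≈ 0.38365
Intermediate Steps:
w(z, R) = -3*R
q(G, L) = 72 + 5*L (q(G, L) = 2 - (L - 1*(-14))*(-5) = 2 - (L + 14)*(-5) = 2 - (14 + L)*(-5) = 2 - (-70 - 5*L) = 2 + (70 + 5*L) = 72 + 5*L)
(q(-42, 144) - 20013)/(-49986 + w(-10, 38)) = ((72 + 5*144) - 20013)/(-49986 - 3*38) = ((72 + 720) - 20013)/(-49986 - 114) = (792 - 20013)/(-50100) = -19221*(-1/50100) = 6407/16700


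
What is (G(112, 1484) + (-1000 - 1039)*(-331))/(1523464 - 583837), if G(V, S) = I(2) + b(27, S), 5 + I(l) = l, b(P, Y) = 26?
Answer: 674932/939627 ≈ 0.71830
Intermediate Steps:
I(l) = -5 + l
G(V, S) = 23 (G(V, S) = (-5 + 2) + 26 = -3 + 26 = 23)
(G(112, 1484) + (-1000 - 1039)*(-331))/(1523464 - 583837) = (23 + (-1000 - 1039)*(-331))/(1523464 - 583837) = (23 - 2039*(-331))/939627 = (23 + 674909)*(1/939627) = 674932*(1/939627) = 674932/939627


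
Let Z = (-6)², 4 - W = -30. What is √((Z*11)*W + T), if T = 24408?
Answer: 12*√263 ≈ 194.61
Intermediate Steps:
W = 34 (W = 4 - 1*(-30) = 4 + 30 = 34)
Z = 36
√((Z*11)*W + T) = √((36*11)*34 + 24408) = √(396*34 + 24408) = √(13464 + 24408) = √37872 = 12*√263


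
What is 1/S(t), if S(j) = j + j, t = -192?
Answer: -1/384 ≈ -0.0026042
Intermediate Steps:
S(j) = 2*j
1/S(t) = 1/(2*(-192)) = 1/(-384) = -1/384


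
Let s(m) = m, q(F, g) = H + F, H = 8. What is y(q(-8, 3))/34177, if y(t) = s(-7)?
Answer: -7/34177 ≈ -0.00020482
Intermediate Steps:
q(F, g) = 8 + F
y(t) = -7
y(q(-8, 3))/34177 = -7/34177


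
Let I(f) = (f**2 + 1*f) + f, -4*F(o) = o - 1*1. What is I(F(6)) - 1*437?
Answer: -7007/16 ≈ -437.94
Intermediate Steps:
F(o) = 1/4 - o/4 (F(o) = -(o - 1*1)/4 = -(o - 1)/4 = -(-1 + o)/4 = 1/4 - o/4)
I(f) = f**2 + 2*f (I(f) = (f**2 + f) + f = (f + f**2) + f = f**2 + 2*f)
I(F(6)) - 1*437 = (1/4 - 1/4*6)*(2 + (1/4 - 1/4*6)) - 1*437 = (1/4 - 3/2)*(2 + (1/4 - 3/2)) - 437 = -5*(2 - 5/4)/4 - 437 = -5/4*3/4 - 437 = -15/16 - 437 = -7007/16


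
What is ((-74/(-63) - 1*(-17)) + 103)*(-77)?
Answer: -83974/9 ≈ -9330.4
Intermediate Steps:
((-74/(-63) - 1*(-17)) + 103)*(-77) = ((-74*(-1/63) + 17) + 103)*(-77) = ((74/63 + 17) + 103)*(-77) = (1145/63 + 103)*(-77) = (7634/63)*(-77) = -83974/9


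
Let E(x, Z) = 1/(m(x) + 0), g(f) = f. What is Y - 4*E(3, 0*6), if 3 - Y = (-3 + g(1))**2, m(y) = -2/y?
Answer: 5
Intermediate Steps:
Y = -1 (Y = 3 - (-3 + 1)**2 = 3 - 1*(-2)**2 = 3 - 1*4 = 3 - 4 = -1)
E(x, Z) = -x/2 (E(x, Z) = 1/(-2/x + 0) = 1/(-2/x) = -x/2)
Y - 4*E(3, 0*6) = -1 - (-2)*3 = -1 - 4*(-3/2) = -1 + 6 = 5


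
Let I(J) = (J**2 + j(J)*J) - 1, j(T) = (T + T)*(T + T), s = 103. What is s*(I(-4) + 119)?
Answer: -12566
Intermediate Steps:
j(T) = 4*T**2 (j(T) = (2*T)*(2*T) = 4*T**2)
I(J) = -1 + J**2 + 4*J**3 (I(J) = (J**2 + (4*J**2)*J) - 1 = (J**2 + 4*J**3) - 1 = -1 + J**2 + 4*J**3)
s*(I(-4) + 119) = 103*((-1 + (-4)**2 + 4*(-4)**3) + 119) = 103*((-1 + 16 + 4*(-64)) + 119) = 103*((-1 + 16 - 256) + 119) = 103*(-241 + 119) = 103*(-122) = -12566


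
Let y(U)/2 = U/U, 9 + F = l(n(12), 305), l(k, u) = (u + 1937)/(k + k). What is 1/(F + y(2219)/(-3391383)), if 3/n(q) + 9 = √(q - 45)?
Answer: -38782986023650074/183771404225129981197 - 4297719189888123*I*√33/183771404225129981197 ≈ -0.00021104 - 0.00013434*I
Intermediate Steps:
n(q) = 3/(-9 + √(-45 + q)) (n(q) = 3/(-9 + √(q - 45)) = 3/(-9 + √(-45 + q)))
l(k, u) = (1937 + u)/(2*k) (l(k, u) = (1937 + u)/((2*k)) = (1937 + u)*(1/(2*k)) = (1937 + u)/(2*k))
F = -3372 + 1121*I*√33/3 (F = -9 + (1937 + 305)/(2*((3/(-9 + √(-45 + 12))))) = -9 + (½)*2242/(3/(-9 + √(-33))) = -9 + (½)*2242/(3/(-9 + I*√33)) = -9 + (½)*(-3 + I*√33/3)*2242 = -9 + (-3363 + 1121*I*√33/3) = -3372 + 1121*I*√33/3 ≈ -3372.0 + 2146.6*I)
y(U) = 2 (y(U) = 2*(U/U) = 2*1 = 2)
1/(F + y(2219)/(-3391383)) = 1/((-3372 + 1121*I*√33/3) + 2/(-3391383)) = 1/((-3372 + 1121*I*√33/3) + 2*(-1/3391383)) = 1/((-3372 + 1121*I*√33/3) - 2/3391383) = 1/(-11435743478/3391383 + 1121*I*√33/3)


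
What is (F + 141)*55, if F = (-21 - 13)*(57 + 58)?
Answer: -207295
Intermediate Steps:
F = -3910 (F = -34*115 = -3910)
(F + 141)*55 = (-3910 + 141)*55 = -3769*55 = -207295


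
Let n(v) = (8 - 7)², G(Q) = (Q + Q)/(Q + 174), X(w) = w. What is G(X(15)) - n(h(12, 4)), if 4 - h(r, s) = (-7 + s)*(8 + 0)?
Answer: -53/63 ≈ -0.84127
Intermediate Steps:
h(r, s) = 60 - 8*s (h(r, s) = 4 - (-7 + s)*(8 + 0) = 4 - (-7 + s)*8 = 4 - (-56 + 8*s) = 4 + (56 - 8*s) = 60 - 8*s)
G(Q) = 2*Q/(174 + Q) (G(Q) = (2*Q)/(174 + Q) = 2*Q/(174 + Q))
n(v) = 1 (n(v) = 1² = 1)
G(X(15)) - n(h(12, 4)) = 2*15/(174 + 15) - 1*1 = 2*15/189 - 1 = 2*15*(1/189) - 1 = 10/63 - 1 = -53/63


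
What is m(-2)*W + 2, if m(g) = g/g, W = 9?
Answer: 11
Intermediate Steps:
m(g) = 1
m(-2)*W + 2 = 1*9 + 2 = 9 + 2 = 11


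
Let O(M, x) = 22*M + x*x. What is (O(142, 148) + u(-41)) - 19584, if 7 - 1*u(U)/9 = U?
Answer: 5876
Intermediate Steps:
O(M, x) = x² + 22*M (O(M, x) = 22*M + x² = x² + 22*M)
u(U) = 63 - 9*U
(O(142, 148) + u(-41)) - 19584 = ((148² + 22*142) + (63 - 9*(-41))) - 19584 = ((21904 + 3124) + (63 + 369)) - 19584 = (25028 + 432) - 19584 = 25460 - 19584 = 5876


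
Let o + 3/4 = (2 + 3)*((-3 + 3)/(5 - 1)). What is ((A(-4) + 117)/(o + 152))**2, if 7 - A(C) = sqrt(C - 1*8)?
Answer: 245824/366025 - 7936*I*sqrt(3)/366025 ≈ 0.6716 - 0.037554*I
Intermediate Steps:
o = -3/4 (o = -3/4 + (2 + 3)*((-3 + 3)/(5 - 1)) = -3/4 + 5*(0/4) = -3/4 + 5*(0*(1/4)) = -3/4 + 5*0 = -3/4 + 0 = -3/4 ≈ -0.75000)
A(C) = 7 - sqrt(-8 + C) (A(C) = 7 - sqrt(C - 1*8) = 7 - sqrt(C - 8) = 7 - sqrt(-8 + C))
((A(-4) + 117)/(o + 152))**2 = (((7 - sqrt(-8 - 4)) + 117)/(-3/4 + 152))**2 = (((7 - sqrt(-12)) + 117)/(605/4))**2 = (((7 - 2*I*sqrt(3)) + 117)*(4/605))**2 = ((124 - 2*I*sqrt(3))*(4/605))**2 = (496/605 - 8*I*sqrt(3)/605)**2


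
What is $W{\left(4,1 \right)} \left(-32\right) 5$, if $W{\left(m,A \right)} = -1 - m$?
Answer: $800$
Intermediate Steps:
$W{\left(4,1 \right)} \left(-32\right) 5 = \left(-1 - 4\right) \left(-32\right) 5 = \left(-5\right) \left(-32\right) 5 = 160 \cdot 5 = 800$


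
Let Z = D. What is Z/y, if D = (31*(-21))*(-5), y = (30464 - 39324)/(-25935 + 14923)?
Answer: 1792203/443 ≈ 4045.6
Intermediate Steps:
y = 2215/2753 (y = -8860/(-11012) = -8860*(-1/11012) = 2215/2753 ≈ 0.80458)
D = 3255 (D = -651*(-5) = 3255)
Z = 3255
Z/y = 3255/(2215/2753) = 3255*(2753/2215) = 1792203/443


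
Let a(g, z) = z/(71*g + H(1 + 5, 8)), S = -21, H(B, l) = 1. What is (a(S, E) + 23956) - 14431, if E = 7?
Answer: 14192243/1490 ≈ 9525.0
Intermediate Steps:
a(g, z) = z/(1 + 71*g) (a(g, z) = z/(71*g + 1) = z/(1 + 71*g))
(a(S, E) + 23956) - 14431 = (7/(1 + 71*(-21)) + 23956) - 14431 = (7/(1 - 1491) + 23956) - 14431 = (7/(-1490) + 23956) - 14431 = (7*(-1/1490) + 23956) - 14431 = (-7/1490 + 23956) - 14431 = 35694433/1490 - 14431 = 14192243/1490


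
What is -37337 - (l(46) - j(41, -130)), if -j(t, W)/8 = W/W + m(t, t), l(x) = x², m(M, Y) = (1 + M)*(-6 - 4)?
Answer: -36101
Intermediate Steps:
m(M, Y) = -10 - 10*M (m(M, Y) = (1 + M)*(-10) = -10 - 10*M)
j(t, W) = 72 + 80*t (j(t, W) = -8*(W/W + (-10 - 10*t)) = -8*(1 + (-10 - 10*t)) = -8*(-9 - 10*t) = 72 + 80*t)
-37337 - (l(46) - j(41, -130)) = -37337 - (46² - (72 + 80*41)) = -37337 - (2116 - (72 + 3280)) = -37337 - (2116 - 1*3352) = -37337 - (2116 - 3352) = -37337 - 1*(-1236) = -37337 + 1236 = -36101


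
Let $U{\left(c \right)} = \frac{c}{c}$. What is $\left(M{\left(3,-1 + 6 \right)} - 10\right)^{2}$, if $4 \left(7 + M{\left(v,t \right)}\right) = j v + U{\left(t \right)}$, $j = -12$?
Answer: $\frac{10609}{16} \approx 663.06$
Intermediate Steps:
$U{\left(c \right)} = 1$
$M{\left(v,t \right)} = - \frac{27}{4} - 3 v$ ($M{\left(v,t \right)} = -7 + \frac{- 12 v + 1}{4} = -7 + \frac{1 - 12 v}{4} = -7 - \left(- \frac{1}{4} + 3 v\right) = - \frac{27}{4} - 3 v$)
$\left(M{\left(3,-1 + 6 \right)} - 10\right)^{2} = \left(\left(- \frac{27}{4} - 9\right) - 10\right)^{2} = \left(- \frac{63}{4} - 10\right)^{2} = \left(- \frac{103}{4}\right)^{2} = \frac{10609}{16}$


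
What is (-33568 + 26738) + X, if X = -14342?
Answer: -21172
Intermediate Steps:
(-33568 + 26738) + X = (-33568 + 26738) - 14342 = -6830 - 14342 = -21172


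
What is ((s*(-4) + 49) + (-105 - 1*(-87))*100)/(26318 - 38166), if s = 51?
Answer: 1955/11848 ≈ 0.16501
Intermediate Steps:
((s*(-4) + 49) + (-105 - 1*(-87))*100)/(26318 - 38166) = ((51*(-4) + 49) + (-105 - 1*(-87))*100)/(26318 - 38166) = ((-204 + 49) + (-105 + 87)*100)/(-11848) = (-155 - 18*100)*(-1/11848) = (-155 - 1800)*(-1/11848) = -1955*(-1/11848) = 1955/11848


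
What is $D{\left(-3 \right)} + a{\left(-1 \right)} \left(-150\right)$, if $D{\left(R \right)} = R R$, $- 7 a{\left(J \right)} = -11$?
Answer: $- \frac{1587}{7} \approx -226.71$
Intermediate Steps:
$a{\left(J \right)} = \frac{11}{7}$ ($a{\left(J \right)} = \left(- \frac{1}{7}\right) \left(-11\right) = \frac{11}{7}$)
$D{\left(R \right)} = R^{2}$
$D{\left(-3 \right)} + a{\left(-1 \right)} \left(-150\right) = \left(-3\right)^{2} + \frac{11}{7} \left(-150\right) = 9 - \frac{1650}{7} = - \frac{1587}{7}$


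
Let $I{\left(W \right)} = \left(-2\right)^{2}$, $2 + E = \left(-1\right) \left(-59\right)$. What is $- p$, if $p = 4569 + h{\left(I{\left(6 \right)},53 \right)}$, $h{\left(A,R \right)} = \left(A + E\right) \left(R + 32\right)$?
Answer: $-9754$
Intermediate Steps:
$E = 57$ ($E = -2 - -59 = -2 + 59 = 57$)
$I{\left(W \right)} = 4$
$h{\left(A,R \right)} = \left(32 + R\right) \left(57 + A\right)$ ($h{\left(A,R \right)} = \left(A + 57\right) \left(R + 32\right) = \left(57 + A\right) \left(32 + R\right) = \left(32 + R\right) \left(57 + A\right)$)
$p = 9754$ ($p = 4569 + \left(1824 + 32 \cdot 4 + 57 \cdot 53 + 4 \cdot 53\right) = 4569 + \left(1824 + 128 + 3021 + 212\right) = 4569 + 5185 = 9754$)
$- p = \left(-1\right) 9754 = -9754$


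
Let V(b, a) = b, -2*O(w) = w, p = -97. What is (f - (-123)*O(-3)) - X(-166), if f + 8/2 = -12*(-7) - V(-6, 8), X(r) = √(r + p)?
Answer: 541/2 - I*√263 ≈ 270.5 - 16.217*I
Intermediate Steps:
O(w) = -w/2
X(r) = √(-97 + r) (X(r) = √(r - 97) = √(-97 + r))
f = 86 (f = -4 + (-12*(-7) - 1*(-6)) = -4 + (84 + 6) = -4 + 90 = 86)
(f - (-123)*O(-3)) - X(-166) = (86 - (-123)*(-½*(-3))) - √(-97 - 166) = (86 - (-123)*3/2) - √(-263) = (86 - 1*(-369/2)) - I*√263 = (86 + 369/2) - I*√263 = 541/2 - I*√263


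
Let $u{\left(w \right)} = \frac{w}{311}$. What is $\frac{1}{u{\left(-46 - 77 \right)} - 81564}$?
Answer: $- \frac{311}{25366527} \approx -1.226 \cdot 10^{-5}$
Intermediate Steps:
$u{\left(w \right)} = \frac{w}{311}$ ($u{\left(w \right)} = w \frac{1}{311} = \frac{w}{311}$)
$\frac{1}{u{\left(-46 - 77 \right)} - 81564} = \frac{1}{\frac{-46 - 77}{311} - 81564} = \frac{1}{\frac{1}{311} \left(-123\right) - 81564} = \frac{1}{- \frac{123}{311} - 81564} = \frac{1}{- \frac{25366527}{311}} = - \frac{311}{25366527}$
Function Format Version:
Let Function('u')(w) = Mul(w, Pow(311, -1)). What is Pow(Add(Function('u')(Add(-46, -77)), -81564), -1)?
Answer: Rational(-311, 25366527) ≈ -1.2260e-5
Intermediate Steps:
Function('u')(w) = Mul(Rational(1, 311), w) (Function('u')(w) = Mul(w, Rational(1, 311)) = Mul(Rational(1, 311), w))
Pow(Add(Function('u')(Add(-46, -77)), -81564), -1) = Pow(Add(Mul(Rational(1, 311), Add(-46, -77)), -81564), -1) = Pow(Add(Mul(Rational(1, 311), -123), -81564), -1) = Pow(Add(Rational(-123, 311), -81564), -1) = Pow(Rational(-25366527, 311), -1) = Rational(-311, 25366527)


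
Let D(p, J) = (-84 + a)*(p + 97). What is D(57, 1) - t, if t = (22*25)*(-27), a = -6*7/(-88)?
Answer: 3975/2 ≈ 1987.5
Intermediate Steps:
a = 21/44 (a = -42*(-1/88) = 21/44 ≈ 0.47727)
D(p, J) = -356475/44 - 3675*p/44 (D(p, J) = (-84 + 21/44)*(p + 97) = -3675*(97 + p)/44 = -356475/44 - 3675*p/44)
t = -14850 (t = 550*(-27) = -14850)
D(57, 1) - t = (-356475/44 - 3675/44*57) - 1*(-14850) = (-356475/44 - 209475/44) + 14850 = -25725/2 + 14850 = 3975/2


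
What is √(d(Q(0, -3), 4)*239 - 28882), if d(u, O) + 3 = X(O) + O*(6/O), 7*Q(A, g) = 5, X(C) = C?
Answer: 13*I*√161 ≈ 164.95*I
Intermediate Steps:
Q(A, g) = 5/7 (Q(A, g) = (⅐)*5 = 5/7)
d(u, O) = 3 + O (d(u, O) = -3 + (O + O*(6/O)) = -3 + (O + 6) = -3 + (6 + O) = 3 + O)
√(d(Q(0, -3), 4)*239 - 28882) = √((3 + 4)*239 - 28882) = √(7*239 - 28882) = √(1673 - 28882) = √(-27209) = 13*I*√161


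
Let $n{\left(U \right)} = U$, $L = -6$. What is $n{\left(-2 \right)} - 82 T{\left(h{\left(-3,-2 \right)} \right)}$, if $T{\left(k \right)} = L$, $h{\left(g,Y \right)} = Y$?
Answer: $490$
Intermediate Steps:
$T{\left(k \right)} = -6$
$n{\left(-2 \right)} - 82 T{\left(h{\left(-3,-2 \right)} \right)} = -2 - -492 = -2 + 492 = 490$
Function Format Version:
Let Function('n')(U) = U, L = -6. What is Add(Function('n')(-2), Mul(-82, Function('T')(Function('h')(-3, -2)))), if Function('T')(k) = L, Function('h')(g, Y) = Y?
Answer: 490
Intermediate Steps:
Function('T')(k) = -6
Add(Function('n')(-2), Mul(-82, Function('T')(Function('h')(-3, -2)))) = Add(-2, Mul(-82, -6)) = Add(-2, 492) = 490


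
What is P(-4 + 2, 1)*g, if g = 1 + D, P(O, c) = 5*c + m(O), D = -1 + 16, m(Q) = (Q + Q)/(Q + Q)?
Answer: 96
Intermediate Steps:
m(Q) = 1 (m(Q) = (2*Q)/((2*Q)) = (2*Q)*(1/(2*Q)) = 1)
D = 15
P(O, c) = 1 + 5*c (P(O, c) = 5*c + 1 = 1 + 5*c)
g = 16 (g = 1 + 15 = 16)
P(-4 + 2, 1)*g = (1 + 5*1)*16 = (1 + 5)*16 = 6*16 = 96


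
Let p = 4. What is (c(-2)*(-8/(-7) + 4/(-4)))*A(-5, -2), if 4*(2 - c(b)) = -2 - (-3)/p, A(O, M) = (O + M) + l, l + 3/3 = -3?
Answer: -407/112 ≈ -3.6339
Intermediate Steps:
l = -4 (l = -1 - 3 = -4)
A(O, M) = -4 + M + O (A(O, M) = (O + M) - 4 = (M + O) - 4 = -4 + M + O)
c(b) = 37/16 (c(b) = 2 - (-2 - (-3)/4)/4 = 2 - (-2 - 1*(-3/4))/4 = 2 - (-2 + 3/4)/4 = 2 - 1/4*(-5/4) = 2 + 5/16 = 37/16)
(c(-2)*(-8/(-7) + 4/(-4)))*A(-5, -2) = (37*(-8/(-7) + 4/(-4))/16)*(-4 - 2 - 5) = (37*(-8*(-1/7) + 4*(-1/4))/16)*(-11) = (37*(8/7 - 1)/16)*(-11) = ((37/16)*(1/7))*(-11) = (37/112)*(-11) = -407/112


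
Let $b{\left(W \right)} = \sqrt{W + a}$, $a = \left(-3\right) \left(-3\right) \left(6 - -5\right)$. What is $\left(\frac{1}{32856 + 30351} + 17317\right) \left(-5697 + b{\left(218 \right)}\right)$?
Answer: $- \frac{230951235820}{2341} + \frac{1094555620 \sqrt{317}}{63207} \approx -9.8347 \cdot 10^{7}$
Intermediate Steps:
$a = 99$ ($a = 9 \left(6 + 5\right) = 9 \cdot 11 = 99$)
$b{\left(W \right)} = \sqrt{99 + W}$ ($b{\left(W \right)} = \sqrt{W + 99} = \sqrt{99 + W}$)
$\left(\frac{1}{32856 + 30351} + 17317\right) \left(-5697 + b{\left(218 \right)}\right) = \left(\frac{1}{32856 + 30351} + 17317\right) \left(-5697 + \sqrt{99 + 218}\right) = \left(\frac{1}{63207} + 17317\right) \left(-5697 + \sqrt{317}\right) = \frac{1094555620 \left(-5697 + \sqrt{317}\right)}{63207} = - \frac{230951235820}{2341} + \frac{1094555620 \sqrt{317}}{63207}$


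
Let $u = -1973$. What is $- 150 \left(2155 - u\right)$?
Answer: $-619200$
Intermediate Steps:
$- 150 \left(2155 - u\right) = - 150 \left(2155 - -1973\right) = - 150 \left(2155 + 1973\right) = \left(-150\right) 4128 = -619200$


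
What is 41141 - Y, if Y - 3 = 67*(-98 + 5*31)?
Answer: 37319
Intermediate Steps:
Y = 3822 (Y = 3 + 67*(-98 + 5*31) = 3 + 67*(-98 + 155) = 3 + 67*57 = 3 + 3819 = 3822)
41141 - Y = 41141 - 1*3822 = 41141 - 3822 = 37319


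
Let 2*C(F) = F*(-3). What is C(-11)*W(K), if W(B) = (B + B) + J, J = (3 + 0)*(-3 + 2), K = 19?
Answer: 1155/2 ≈ 577.50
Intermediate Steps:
C(F) = -3*F/2 (C(F) = (F*(-3))/2 = (-3*F)/2 = -3*F/2)
J = -3 (J = 3*(-1) = -3)
W(B) = -3 + 2*B (W(B) = (B + B) - 3 = 2*B - 3 = -3 + 2*B)
C(-11)*W(K) = (-3/2*(-11))*(-3 + 2*19) = 33*(-3 + 38)/2 = (33/2)*35 = 1155/2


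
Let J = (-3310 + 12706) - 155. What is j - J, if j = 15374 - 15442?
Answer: -9309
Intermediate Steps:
j = -68
J = 9241 (J = 9396 - 155 = 9241)
j - J = -68 - 1*9241 = -68 - 9241 = -9309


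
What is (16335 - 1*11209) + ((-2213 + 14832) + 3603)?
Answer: 21348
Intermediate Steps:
(16335 - 1*11209) + ((-2213 + 14832) + 3603) = (16335 - 11209) + (12619 + 3603) = 5126 + 16222 = 21348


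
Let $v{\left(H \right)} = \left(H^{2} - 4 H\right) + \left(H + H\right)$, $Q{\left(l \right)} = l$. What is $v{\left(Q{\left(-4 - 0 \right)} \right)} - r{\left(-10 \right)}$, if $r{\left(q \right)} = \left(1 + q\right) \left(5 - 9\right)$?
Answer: $-12$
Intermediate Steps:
$v{\left(H \right)} = H^{2} - 2 H$ ($v{\left(H \right)} = \left(H^{2} - 4 H\right) + 2 H = H^{2} - 2 H$)
$r{\left(q \right)} = -4 - 4 q$ ($r{\left(q \right)} = \left(1 + q\right) \left(-4\right) = -4 - 4 q$)
$v{\left(Q{\left(-4 - 0 \right)} \right)} - r{\left(-10 \right)} = \left(-4 - 0\right) \left(-2 - 4\right) - \left(-4 - -40\right) = \left(-4 + 0\right) \left(-2 + \left(-4 + 0\right)\right) - \left(-4 + 40\right) = - 4 \left(-2 - 4\right) - 36 = \left(-4\right) \left(-6\right) - 36 = 24 - 36 = -12$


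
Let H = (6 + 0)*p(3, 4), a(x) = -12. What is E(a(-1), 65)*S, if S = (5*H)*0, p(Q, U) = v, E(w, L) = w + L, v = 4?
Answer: 0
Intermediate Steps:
E(w, L) = L + w
p(Q, U) = 4
H = 24 (H = (6 + 0)*4 = 6*4 = 24)
S = 0 (S = (5*24)*0 = 120*0 = 0)
E(a(-1), 65)*S = (65 - 12)*0 = 53*0 = 0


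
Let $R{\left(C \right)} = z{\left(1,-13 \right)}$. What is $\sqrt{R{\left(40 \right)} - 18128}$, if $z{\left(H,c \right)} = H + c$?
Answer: $2 i \sqrt{4535} \approx 134.68 i$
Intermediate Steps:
$R{\left(C \right)} = -12$ ($R{\left(C \right)} = 1 - 13 = -12$)
$\sqrt{R{\left(40 \right)} - 18128} = \sqrt{-12 - 18128} = \sqrt{-18140} = 2 i \sqrt{4535}$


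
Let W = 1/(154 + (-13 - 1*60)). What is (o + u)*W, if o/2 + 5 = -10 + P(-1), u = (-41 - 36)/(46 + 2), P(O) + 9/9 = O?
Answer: -1709/3888 ≈ -0.43956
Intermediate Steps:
P(O) = -1 + O
u = -77/48 ≈ -1.6042
o = -34 (o = -10 + 2*(-10 + (-1 - 1)) = -10 + 2*(-10 - 2) = -10 + 2*(-12) = -10 - 24 = -34)
W = 1/81 (W = 1/(154 + (-13 - 60)) = 1/(154 - 73) = 1/81 ≈ 0.012346)
(o + u)*W = (-34 - 77/48)*(1/81) = -1709/48*1/81 = -1709/3888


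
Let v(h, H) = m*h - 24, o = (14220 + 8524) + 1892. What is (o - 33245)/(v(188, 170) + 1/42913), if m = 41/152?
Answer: -14038644646/43556733 ≈ -322.31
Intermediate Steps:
m = 41/152 (m = 41*(1/152) = 41/152 ≈ 0.26974)
o = 24636 (o = 22744 + 1892 = 24636)
v(h, H) = -24 + 41*h/152 (v(h, H) = 41*h/152 - 24 = -24 + 41*h/152)
(o - 33245)/(v(188, 170) + 1/42913) = (24636 - 33245)/((-24 + (41/152)*188) + 1/42913) = -8609/((-24 + 1927/38) + 1/42913) = -8609/(1015/38 + 1/42913) = -8609/43556733/1630694 = -8609*1630694/43556733 = -14038644646/43556733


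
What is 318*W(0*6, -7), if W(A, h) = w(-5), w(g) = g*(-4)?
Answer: 6360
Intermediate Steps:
w(g) = -4*g
W(A, h) = 20 (W(A, h) = -4*(-5) = 20)
318*W(0*6, -7) = 318*20 = 6360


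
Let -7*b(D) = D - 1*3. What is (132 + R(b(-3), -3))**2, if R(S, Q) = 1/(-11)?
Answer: 2105401/121 ≈ 17400.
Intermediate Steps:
b(D) = 3/7 - D/7 (b(D) = -(D - 1*3)/7 = -(D - 3)/7 = -(-3 + D)/7 = 3/7 - D/7)
R(S, Q) = -1/11
(132 + R(b(-3), -3))**2 = (132 - 1/11)**2 = (1451/11)**2 = 2105401/121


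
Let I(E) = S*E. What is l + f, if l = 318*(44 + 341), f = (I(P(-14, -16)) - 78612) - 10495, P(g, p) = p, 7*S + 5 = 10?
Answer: 233181/7 ≈ 33312.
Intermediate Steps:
S = 5/7 (S = -5/7 + (⅐)*10 = -5/7 + 10/7 = 5/7 ≈ 0.71429)
I(E) = 5*E/7
f = -623829/7 (f = ((5/7)*(-16) - 78612) - 10495 = (-80/7 - 78612) - 10495 = -550364/7 - 10495 = -623829/7 ≈ -89118.)
l = 122430 (l = 318*385 = 122430)
l + f = 122430 - 623829/7 = 233181/7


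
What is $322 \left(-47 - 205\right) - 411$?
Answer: $-81555$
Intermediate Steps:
$322 \left(-47 - 205\right) - 411 = 322 \left(-252\right) - 411 = -81144 - 411 = -81555$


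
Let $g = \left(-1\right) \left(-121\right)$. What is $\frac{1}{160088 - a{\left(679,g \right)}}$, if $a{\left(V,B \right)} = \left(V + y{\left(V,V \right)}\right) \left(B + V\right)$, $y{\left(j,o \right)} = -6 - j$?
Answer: $\frac{1}{164888} \approx 6.0647 \cdot 10^{-6}$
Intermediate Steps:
$g = 121$
$a{\left(V,B \right)} = - 6 B - 6 V$ ($a{\left(V,B \right)} = \left(V - \left(6 + V\right)\right) \left(B + V\right) = - 6 \left(B + V\right) = - 6 B - 6 V$)
$\frac{1}{160088 - a{\left(679,g \right)}} = \frac{1}{160088 - \left(\left(-6\right) 121 - 4074\right)} = \frac{1}{160088 - \left(-726 - 4074\right)} = \frac{1}{160088 - -4800} = \frac{1}{160088 + 4800} = \frac{1}{164888}$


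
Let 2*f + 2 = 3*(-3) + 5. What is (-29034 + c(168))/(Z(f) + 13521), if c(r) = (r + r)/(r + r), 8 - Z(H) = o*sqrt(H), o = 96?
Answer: -392787457/183061489 - 2787168*I*sqrt(3)/183061489 ≈ -2.1457 - 0.026371*I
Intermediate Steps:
f = -3 (f = -1 + (3*(-3) + 5)/2 = -1 + (-9 + 5)/2 = -1 + (1/2)*(-4) = -1 - 2 = -3)
Z(H) = 8 - 96*sqrt(H)
c(r) = 1 (c(r) = (2*r)/((2*r)) = (2*r)*(1/(2*r)) = 1)
(-29034 + c(168))/(Z(f) + 13521) = (-29034 + 1)/((8 - 96*I*sqrt(3)) + 13521) = -29033/((8 - 96*I*sqrt(3)) + 13521) = -29033/(13529 - 96*I*sqrt(3))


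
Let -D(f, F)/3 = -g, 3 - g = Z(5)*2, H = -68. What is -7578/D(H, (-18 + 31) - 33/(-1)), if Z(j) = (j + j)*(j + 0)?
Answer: 2526/97 ≈ 26.041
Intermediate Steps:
Z(j) = 2*j² (Z(j) = (2*j)*j = 2*j²)
g = -97 (g = 3 - 2*5²*2 = 3 - 2*25*2 = 3 - 50*2 = 3 - 1*100 = 3 - 100 = -97)
D(f, F) = -291 (D(f, F) = -(-3)*(-97) = -3*97 = -291)
-7578/D(H, (-18 + 31) - 33/(-1)) = -7578/(-291) = -7578*(-1/291) = 2526/97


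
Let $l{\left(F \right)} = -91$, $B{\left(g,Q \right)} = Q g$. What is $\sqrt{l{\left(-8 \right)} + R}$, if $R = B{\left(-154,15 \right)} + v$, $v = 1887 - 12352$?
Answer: $i \sqrt{12866} \approx 113.43 i$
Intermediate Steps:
$v = -10465$
$R = -12775$ ($R = 15 \left(-154\right) - 10465 = -2310 - 10465 = -12775$)
$\sqrt{l{\left(-8 \right)} + R} = \sqrt{-91 - 12775} = \sqrt{-12866} = i \sqrt{12866}$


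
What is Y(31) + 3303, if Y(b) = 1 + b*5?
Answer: 3459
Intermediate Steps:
Y(b) = 1 + 5*b
Y(31) + 3303 = (1 + 5*31) + 3303 = (1 + 155) + 3303 = 156 + 3303 = 3459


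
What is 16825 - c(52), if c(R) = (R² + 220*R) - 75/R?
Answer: 139487/52 ≈ 2682.4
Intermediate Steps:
c(R) = R² - 75/R + 220*R
16825 - c(52) = 16825 - (-75 + 52²*(220 + 52))/52 = 16825 - (-75 + 2704*272)/52 = 16825 - (-75 + 735488)/52 = 16825 - 735413/52 = 139487/52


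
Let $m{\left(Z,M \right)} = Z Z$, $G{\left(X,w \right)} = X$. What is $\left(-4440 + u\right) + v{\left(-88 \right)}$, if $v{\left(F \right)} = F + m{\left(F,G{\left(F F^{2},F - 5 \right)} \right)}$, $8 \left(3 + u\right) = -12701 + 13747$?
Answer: $\frac{13375}{4} \approx 3343.8$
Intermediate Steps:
$u = \frac{511}{4}$ ($u = -3 + \frac{-12701 + 13747}{8} = -3 + \frac{1}{8} \cdot 1046 = -3 + \frac{523}{4} = \frac{511}{4} \approx 127.75$)
$m{\left(Z,M \right)} = Z^{2}$
$v{\left(F \right)} = F + F^{2}$
$\left(-4440 + u\right) + v{\left(-88 \right)} = \left(-4440 + \frac{511}{4}\right) - 88 \left(1 - 88\right) = - \frac{17249}{4} - -7656 = - \frac{17249}{4} + 7656 = \frac{13375}{4}$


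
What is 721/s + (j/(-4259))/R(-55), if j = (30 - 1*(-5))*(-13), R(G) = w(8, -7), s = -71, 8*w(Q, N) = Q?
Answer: -3038434/302389 ≈ -10.048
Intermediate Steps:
w(Q, N) = Q/8
R(G) = 1 (R(G) = (1/8)*8 = 1)
j = -455 (j = (30 + 5)*(-13) = 35*(-13) = -455)
721/s + (j/(-4259))/R(-55) = 721/(-71) - 455/(-4259)/1 = 721*(-1/71) - 455*(-1/4259)*1 = -721/71 + (455/4259)*1 = -721/71 + 455/4259 = -3038434/302389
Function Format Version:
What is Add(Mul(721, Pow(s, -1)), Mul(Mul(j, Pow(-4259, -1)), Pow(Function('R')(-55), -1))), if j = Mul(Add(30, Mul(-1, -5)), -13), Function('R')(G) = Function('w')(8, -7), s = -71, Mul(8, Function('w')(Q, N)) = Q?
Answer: Rational(-3038434, 302389) ≈ -10.048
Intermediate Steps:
Function('w')(Q, N) = Mul(Rational(1, 8), Q)
Function('R')(G) = 1 (Function('R')(G) = Mul(Rational(1, 8), 8) = 1)
j = -455 (j = Mul(Add(30, 5), -13) = Mul(35, -13) = -455)
Add(Mul(721, Pow(s, -1)), Mul(Mul(j, Pow(-4259, -1)), Pow(Function('R')(-55), -1))) = Add(Mul(721, Pow(-71, -1)), Mul(Mul(-455, Pow(-4259, -1)), Pow(1, -1))) = Add(Mul(721, Rational(-1, 71)), Mul(Mul(-455, Rational(-1, 4259)), 1)) = Add(Rational(-721, 71), Mul(Rational(455, 4259), 1)) = Add(Rational(-721, 71), Rational(455, 4259)) = Rational(-3038434, 302389)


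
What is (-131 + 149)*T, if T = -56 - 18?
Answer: -1332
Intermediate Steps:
T = -74
(-131 + 149)*T = (-131 + 149)*(-74) = 18*(-74) = -1332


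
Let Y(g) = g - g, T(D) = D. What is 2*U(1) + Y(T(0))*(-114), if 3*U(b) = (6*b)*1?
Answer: 4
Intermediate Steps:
U(b) = 2*b (U(b) = ((6*b)*1)/3 = (6*b)/3 = 2*b)
Y(g) = 0
2*U(1) + Y(T(0))*(-114) = 2*(2*1) + 0*(-114) = 2*2 + 0 = 4 + 0 = 4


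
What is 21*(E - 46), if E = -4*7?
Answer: -1554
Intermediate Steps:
E = -28
21*(E - 46) = 21*(-28 - 46) = 21*(-74) = -1554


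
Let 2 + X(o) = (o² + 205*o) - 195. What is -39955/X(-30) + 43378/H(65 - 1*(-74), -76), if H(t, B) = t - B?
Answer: 244870291/1171105 ≈ 209.09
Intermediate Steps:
X(o) = -197 + o² + 205*o (X(o) = -2 + ((o² + 205*o) - 195) = -2 + (-195 + o² + 205*o) = -197 + o² + 205*o)
-39955/X(-30) + 43378/H(65 - 1*(-74), -76) = -39955/(-197 + (-30)² + 205*(-30)) + 43378/((65 - 1*(-74)) - 1*(-76)) = -39955/(-197 + 900 - 6150) + 43378/((65 + 74) + 76) = -39955/(-5447) + 43378/(139 + 76) = -39955*(-1/5447) + 43378/215 = 39955/5447 + 43378*(1/215) = 39955/5447 + 43378/215 = 244870291/1171105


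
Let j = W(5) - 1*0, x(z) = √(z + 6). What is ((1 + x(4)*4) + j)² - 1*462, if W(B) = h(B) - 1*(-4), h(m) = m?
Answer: -202 + 80*√10 ≈ 50.982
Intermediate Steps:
x(z) = √(6 + z)
W(B) = 4 + B (W(B) = B - 1*(-4) = B + 4 = 4 + B)
j = 9 (j = (4 + 5) - 1*0 = 9 + 0 = 9)
((1 + x(4)*4) + j)² - 1*462 = ((1 + √(6 + 4)*4) + 9)² - 1*462 = ((1 + √10*4) + 9)² - 462 = ((1 + 4*√10) + 9)² - 462 = (10 + 4*√10)² - 462 = -462 + (10 + 4*√10)²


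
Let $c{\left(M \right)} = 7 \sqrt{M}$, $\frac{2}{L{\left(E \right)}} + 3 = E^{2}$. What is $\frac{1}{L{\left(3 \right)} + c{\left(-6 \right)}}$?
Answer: $- \frac{3 i}{- i + 21 \sqrt{6}} \approx 0.0011334 - 0.058299 i$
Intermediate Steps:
$L{\left(E \right)} = \frac{2}{-3 + E^{2}}$
$\frac{1}{L{\left(3 \right)} + c{\left(-6 \right)}} = \frac{1}{\frac{2}{-3 + 3^{2}} + 7 \sqrt{-6}} = \frac{1}{\frac{2}{-3 + 9} + 7 i \sqrt{6}} = \frac{1}{\frac{2}{6} + 7 i \sqrt{6}} = \frac{1}{2 \cdot \frac{1}{6} + 7 i \sqrt{6}} = \frac{1}{\frac{1}{3} + 7 i \sqrt{6}}$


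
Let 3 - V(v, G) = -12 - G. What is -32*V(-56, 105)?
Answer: -3840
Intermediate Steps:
V(v, G) = 15 + G (V(v, G) = 3 - (-12 - G) = 3 + (12 + G) = 15 + G)
-32*V(-56, 105) = -32*(15 + 105) = -32*120 = -3840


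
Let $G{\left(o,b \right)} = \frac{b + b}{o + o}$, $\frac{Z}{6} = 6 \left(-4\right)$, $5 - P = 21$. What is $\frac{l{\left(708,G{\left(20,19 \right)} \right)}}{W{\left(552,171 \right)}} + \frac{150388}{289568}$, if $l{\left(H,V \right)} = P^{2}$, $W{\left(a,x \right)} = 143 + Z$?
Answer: $- \frac{18494755}{72392} \approx -255.48$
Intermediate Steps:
$P = -16$ ($P = 5 - 21 = -16$)
$Z = -144$ ($Z = 6 \cdot 6 \left(-4\right) = 6 \left(-24\right) = -144$)
$W{\left(a,x \right)} = -1$ ($W{\left(a,x \right)} = 143 - 144 = -1$)
$G{\left(o,b \right)} = \frac{b}{o}$ ($G{\left(o,b \right)} = \frac{2 b}{2 o} = 2 b \frac{1}{2 o} = \frac{b}{o}$)
$l{\left(H,V \right)} = 256$ ($l{\left(H,V \right)} = \left(-16\right)^{2} = 256$)
$\frac{l{\left(708,G{\left(20,19 \right)} \right)}}{W{\left(552,171 \right)}} + \frac{150388}{289568} = \frac{256}{-1} + \frac{150388}{289568} = 256 \left(-1\right) + 150388 \cdot \frac{1}{289568} = -256 + \frac{37597}{72392} = - \frac{18494755}{72392}$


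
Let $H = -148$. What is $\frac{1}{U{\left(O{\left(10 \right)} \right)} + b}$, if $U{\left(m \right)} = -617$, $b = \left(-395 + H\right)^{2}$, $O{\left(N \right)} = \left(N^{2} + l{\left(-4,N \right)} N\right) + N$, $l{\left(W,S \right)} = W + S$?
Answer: $\frac{1}{294232} \approx 3.3987 \cdot 10^{-6}$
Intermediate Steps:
$l{\left(W,S \right)} = S + W$
$O{\left(N \right)} = N + N^{2} + N \left(-4 + N\right)$ ($O{\left(N \right)} = \left(N^{2} + \left(N - 4\right) N\right) + N = \left(N^{2} + \left(-4 + N\right) N\right) + N = \left(N^{2} + N \left(-4 + N\right)\right) + N = N + N^{2} + N \left(-4 + N\right)$)
$b = 294849$ ($b = \left(-395 - 148\right)^{2} = \left(-543\right)^{2} = 294849$)
$\frac{1}{U{\left(O{\left(10 \right)} \right)} + b} = \frac{1}{-617 + 294849} = \frac{1}{294232}$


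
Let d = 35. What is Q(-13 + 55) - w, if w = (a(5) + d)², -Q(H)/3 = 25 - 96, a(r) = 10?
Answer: -1812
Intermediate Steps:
Q(H) = 213 (Q(H) = -3*(25 - 96) = -3*(-71) = 213)
w = 2025 (w = (10 + 35)² = 45² = 2025)
Q(-13 + 55) - w = 213 - 1*2025 = 213 - 2025 = -1812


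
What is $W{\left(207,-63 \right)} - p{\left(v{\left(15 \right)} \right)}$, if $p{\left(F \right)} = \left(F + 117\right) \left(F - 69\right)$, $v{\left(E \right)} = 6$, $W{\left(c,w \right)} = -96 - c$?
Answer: $7446$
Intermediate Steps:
$p{\left(F \right)} = \left(-69 + F\right) \left(117 + F\right)$ ($p{\left(F \right)} = \left(117 + F\right) \left(-69 + F\right) = \left(-69 + F\right) \left(117 + F\right)$)
$W{\left(207,-63 \right)} - p{\left(v{\left(15 \right)} \right)} = \left(-96 - 207\right) - \left(-8073 + 6^{2} + 48 \cdot 6\right) = \left(-96 - 207\right) - \left(-8073 + 36 + 288\right) = -303 - -7749 = -303 + 7749 = 7446$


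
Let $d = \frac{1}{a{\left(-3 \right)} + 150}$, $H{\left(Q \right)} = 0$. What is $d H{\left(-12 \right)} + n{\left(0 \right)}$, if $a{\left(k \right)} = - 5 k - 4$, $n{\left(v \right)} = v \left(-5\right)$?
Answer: $0$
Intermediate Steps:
$n{\left(v \right)} = - 5 v$
$a{\left(k \right)} = -4 - 5 k$
$d = \frac{1}{161}$ ($d = \frac{1}{\left(-4 - -15\right) + 150} = \frac{1}{\left(-4 + 15\right) + 150} = \frac{1}{11 + 150} = \frac{1}{161} \approx 0.0062112$)
$d H{\left(-12 \right)} + n{\left(0 \right)} = \frac{1}{161} \cdot 0 - 0 = 0 + 0 = 0$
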